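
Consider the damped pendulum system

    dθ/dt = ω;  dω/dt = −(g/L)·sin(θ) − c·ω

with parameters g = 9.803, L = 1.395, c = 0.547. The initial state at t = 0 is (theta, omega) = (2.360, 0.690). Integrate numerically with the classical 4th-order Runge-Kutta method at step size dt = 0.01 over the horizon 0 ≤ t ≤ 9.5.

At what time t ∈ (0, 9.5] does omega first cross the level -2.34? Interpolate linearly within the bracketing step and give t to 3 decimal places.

t = 0.619

t=0.000: state=(2.360, 0.690)
step 1 (dt=0.01): k1=(0.690, -5.327), k2=(0.663, -5.296), k3=(0.664, -5.296), k4=(0.637, -5.265); state += dt/6·(k1+2k2+2k3+k4)
t=0.010: state=(2.367, 0.637)
t=0.020: state=(2.373, 0.585)
t=0.030: state=(2.378, 0.533)
continuing one RK4 step at a time; state shown every 50 steps (Δt=0.5):
t=0.500: state=(2.103, -1.709)
t=0.610: state=(1.883, -2.291)
next step: t=0.620: state=(1.860, -2.345) — omega has crossed -2.34
linear interpolation between t=0.610 (-2.29095) and t=0.620 (-2.34538) → t≈0.619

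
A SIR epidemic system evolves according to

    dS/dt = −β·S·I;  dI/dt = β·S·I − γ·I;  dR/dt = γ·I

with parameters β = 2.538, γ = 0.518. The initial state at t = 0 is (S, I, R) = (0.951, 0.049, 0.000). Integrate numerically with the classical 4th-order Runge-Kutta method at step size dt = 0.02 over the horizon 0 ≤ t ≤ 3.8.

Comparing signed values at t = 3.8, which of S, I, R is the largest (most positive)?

largest component: R

t=0.000: state=(0.951, 0.049, 0.000)
step 1 (dt=0.02): k1=(-0.118, 0.093, 0.025), k2=(-0.120, 0.094, 0.026), k3=(-0.120, 0.095, 0.026), k4=(-0.123, 0.096, 0.026); state += dt/6·(k1+2k2+2k3+k4)
t=0.020: state=(0.949, 0.051, 0.001)
t=0.040: state=(0.946, 0.053, 0.001)
t=0.060: state=(0.944, 0.055, 0.002)
continuing one RK4 step at a time; state shown every 10 steps (Δt=0.2):
t=0.200: state=(0.923, 0.071, 0.006)
t=0.400: state=(0.884, 0.101, 0.015)
t=0.600: state=(0.831, 0.141, 0.028)
t=0.800: state=(0.764, 0.191, 0.045)
t=1.000: state=(0.683, 0.249, 0.067)
t=1.200: state=(0.593, 0.311, 0.096)
t=1.400: state=(0.499, 0.369, 0.132)
t=1.600: state=(0.408, 0.419, 0.173)
t=1.800: state=(0.327, 0.455, 0.218)
t=2.000: state=(0.258, 0.476, 0.266)
t=2.200: state=(0.202, 0.482, 0.316)
t=2.400: state=(0.158, 0.476, 0.366)
t=2.600: state=(0.125, 0.461, 0.414)
t=2.800: state=(0.099, 0.440, 0.461)
t=3.000: state=(0.080, 0.415, 0.505)
t=3.200: state=(0.065, 0.388, 0.547)
t=3.400: state=(0.054, 0.360, 0.586)
t=3.600: state=(0.045, 0.333, 0.622)
t=3.800: state=(0.038, 0.307, 0.655)
compare at T: S=0.038, I=0.307, R=0.655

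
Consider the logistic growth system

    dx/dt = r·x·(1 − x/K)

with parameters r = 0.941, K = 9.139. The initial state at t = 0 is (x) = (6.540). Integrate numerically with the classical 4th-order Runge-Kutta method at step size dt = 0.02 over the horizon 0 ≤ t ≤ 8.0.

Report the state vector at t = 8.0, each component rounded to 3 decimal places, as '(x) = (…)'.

(x) = (9.137)

t=0.000: state=(6.540)
step 1 (dt=0.02): k1=(1.750), k2=(1.743), k3=(1.743), k4=(1.736); state += dt/6·(k1+2k2+2k3+k4)
t=0.020: state=(6.575)
t=0.040: state=(6.609)
t=0.060: state=(6.644)
continuing one RK4 step at a time; state shown every 25 steps (Δt=0.5):
t=0.500: state=(7.321)
t=1.000: state=(7.912)
t=1.500: state=(8.332)
t=2.000: state=(8.617)
t=2.500: state=(8.806)
t=3.000: state=(8.928)
t=3.500: state=(9.006)
t=4.000: state=(9.056)
t=4.500: state=(9.087)
t=5.000: state=(9.106)
t=5.500: state=(9.119)
t=6.000: state=(9.126)
t=6.500: state=(9.131)
t=7.000: state=(9.134)
t=7.500: state=(9.136)
t=8.000: state=(9.137)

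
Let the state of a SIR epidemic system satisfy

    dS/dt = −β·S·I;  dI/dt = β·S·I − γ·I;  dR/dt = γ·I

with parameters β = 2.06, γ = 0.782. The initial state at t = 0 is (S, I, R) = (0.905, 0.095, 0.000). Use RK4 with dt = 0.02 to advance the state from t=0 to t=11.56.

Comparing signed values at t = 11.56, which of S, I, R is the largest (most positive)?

t=0.000: state=(0.905, 0.095, 0.000)
step 1 (dt=0.02): k1=(-0.177, 0.103, 0.074), k2=(-0.179, 0.104, 0.075), k3=(-0.179, 0.104, 0.075), k4=(-0.180, 0.104, 0.076); state += dt/6·(k1+2k2+2k3+k4)
t=0.020: state=(0.901, 0.097, 0.002)
t=0.040: state=(0.898, 0.099, 0.003)
t=0.060: state=(0.894, 0.101, 0.005)
continuing one RK4 step at a time; state shown every 25 steps (Δt=0.5):
t=0.500: state=(0.797, 0.155, 0.048)
t=1.000: state=(0.656, 0.222, 0.122)
t=1.500: state=(0.507, 0.273, 0.220)
t=2.000: state=(0.378, 0.291, 0.331)
t=2.500: state=(0.282, 0.275, 0.443)
t=3.000: state=(0.216, 0.240, 0.544)
t=3.500: state=(0.172, 0.198, 0.630)
t=4.000: state=(0.144, 0.157, 0.699)
t=4.500: state=(0.124, 0.122, 0.753)
t=5.000: state=(0.111, 0.093, 0.795)
t=5.500: state=(0.102, 0.070, 0.827)
t=6.000: state=(0.096, 0.053, 0.851)
t=6.500: state=(0.092, 0.039, 0.869)
t=7.000: state=(0.089, 0.029, 0.882)
t=7.500: state=(0.086, 0.022, 0.892)
t=8.000: state=(0.085, 0.016, 0.899)
t=8.500: state=(0.083, 0.012, 0.905)
t=9.000: state=(0.083, 0.009, 0.909)
t=9.500: state=(0.082, 0.006, 0.912)
t=10.000: state=(0.082, 0.005, 0.914)
t=10.500: state=(0.081, 0.003, 0.915)
t=11.000: state=(0.081, 0.003, 0.917)
t=11.500: state=(0.081, 0.002, 0.917)
t=11.560: state=(0.081, 0.002, 0.917)
compare at T: S=0.081, I=0.002, R=0.917

largest component: R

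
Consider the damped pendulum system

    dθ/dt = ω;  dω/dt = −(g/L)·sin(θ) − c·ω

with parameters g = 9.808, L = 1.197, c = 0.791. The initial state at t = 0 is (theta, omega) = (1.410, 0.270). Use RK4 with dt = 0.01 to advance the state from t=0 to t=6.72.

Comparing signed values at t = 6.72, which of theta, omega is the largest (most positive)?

t=0.000: state=(1.410, 0.270)
step 1 (dt=0.01): k1=(0.270, -8.302), k2=(0.228, -8.271), k3=(0.229, -8.270), k4=(0.187, -8.239); state += dt/6·(k1+2k2+2k3+k4)
t=0.010: state=(1.412, 0.187)
t=0.020: state=(1.414, 0.105)
t=0.030: state=(1.414, 0.024)
continuing one RK4 step at a time; state shown every 25 steps (Δt=0.25):
t=0.250: state=(1.235, -1.593)
t=0.500: state=(0.665, -2.815)
t=0.750: state=(-0.069, -2.823)
t=1.000: state=(-0.642, -1.618)
t=1.250: state=(-0.847, -0.021)
t=1.500: state=(-0.677, 1.296)
t=1.750: state=(-0.258, 1.904)
t=2.000: state=(0.197, 1.592)
t=2.250: state=(0.484, 0.645)
t=2.500: state=(0.512, -0.395)
t=2.750: state=(0.316, -1.090)
t=3.000: state=(0.017, -1.196)
t=3.250: state=(-0.236, -0.755)
t=3.500: state=(-0.339, -0.063)
t=3.750: state=(-0.276, 0.531)
t=4.000: state=(-0.102, 0.789)
t=4.250: state=(0.085, 0.652)
t=4.500: state=(0.201, 0.251)
t=4.750: state=(0.208, -0.188)
t=5.000: state=(0.121, -0.467)
t=5.250: state=(-0.004, -0.488)
t=5.500: state=(-0.105, -0.289)
t=5.750: state=(-0.141, 0.003)
t=6.000: state=(-0.108, 0.241)
t=6.250: state=(-0.033, 0.330)
t=6.500: state=(0.043, 0.256)
t=6.720: state=(0.084, 0.105)
compare at T: theta=0.084, omega=0.105

largest component: omega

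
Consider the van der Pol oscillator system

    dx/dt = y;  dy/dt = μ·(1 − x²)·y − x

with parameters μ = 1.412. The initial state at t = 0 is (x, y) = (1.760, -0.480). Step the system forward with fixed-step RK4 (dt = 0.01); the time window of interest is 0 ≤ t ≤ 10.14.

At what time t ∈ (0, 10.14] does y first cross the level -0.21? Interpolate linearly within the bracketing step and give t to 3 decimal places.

t = 2.690

t=0.000: state=(1.760, -0.480)
step 1 (dt=0.01): k1=(-0.480, -0.338), k2=(-0.482, -0.337), k3=(-0.482, -0.337), k4=(-0.483, -0.335); state += dt/6·(k1+2k2+2k3+k4)
t=0.010: state=(1.755, -0.483)
t=0.020: state=(1.750, -0.487)
t=0.030: state=(1.745, -0.490)
continuing one RK4 step at a time; state shown every 50 steps (Δt=0.5):
t=0.500: state=(1.479, -0.647)
t=1.000: state=(1.093, -0.933)
t=1.500: state=(0.478, -1.645)
t=2.000: state=(-0.703, -3.074)
t=2.500: state=(-1.898, -1.009)
t=2.680: state=(-2.003, -0.239)
next step: t=2.690: state=(-2.005, -0.209) — y has crossed -0.21
linear interpolation between t=2.680 (-0.23876) and t=2.690 (-0.20918) → t≈2.690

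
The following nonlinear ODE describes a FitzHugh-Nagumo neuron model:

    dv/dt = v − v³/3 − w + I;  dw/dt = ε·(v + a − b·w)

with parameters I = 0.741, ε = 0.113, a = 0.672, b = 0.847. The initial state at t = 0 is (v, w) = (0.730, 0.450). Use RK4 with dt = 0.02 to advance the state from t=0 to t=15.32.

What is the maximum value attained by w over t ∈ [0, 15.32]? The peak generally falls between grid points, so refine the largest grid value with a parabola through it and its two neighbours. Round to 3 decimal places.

t=0.000: state=(0.730, 0.450)
step 1 (dt=0.02): k1=(0.891, 0.115), k2=(0.894, 0.116), k3=(0.894, 0.116), k4=(0.897, 0.117); state += dt/6·(k1+2k2+2k3+k4)
t=0.020: state=(0.748, 0.452)
t=0.040: state=(0.766, 0.455)
t=0.060: state=(0.784, 0.457)
continuing one RK4 step at a time; state shown every 25 steps (Δt=0.5):
t=0.500: state=(1.183, 0.519)
t=1.000: state=(1.523, 0.607)
t=1.500: state=(1.672, 0.705)
t=2.000: state=(1.703, 0.803)
t=2.500: state=(1.684, 0.896)
t=3.000: state=(1.647, 0.983)
t=3.500: state=(1.602, 1.064)
t=4.000: state=(1.555, 1.138)
t=4.500: state=(1.507, 1.206)
t=5.000: state=(1.457, 1.269)
t=5.500: state=(1.405, 1.326)
t=6.000: state=(1.352, 1.377)
t=6.500: state=(1.297, 1.423)
t=7.000: state=(1.240, 1.463)
t=7.500: state=(1.179, 1.499)
t=8.000: state=(1.114, 1.529)
t=8.500: state=(1.044, 1.554)
t=9.000: state=(0.965, 1.574)
t=9.500: state=(0.875, 1.588)
t=10.000: state=(0.767, 1.597)
t=10.500: state=(0.631, 1.598)
t=11.000: state=(0.449, 1.590)
t=11.500: state=(0.185, 1.571)
t=12.000: state=(-0.223, 1.534)
t=12.500: state=(-0.831, 1.471)
t=13.000: state=(-1.472, 1.375)
t=13.500: state=(-1.810, 1.256)
t=14.000: state=(-1.890, 1.131)
t=14.500: state=(-1.878, 1.011)
t=15.000: state=(-1.841, 0.899)
t=15.320: state=(-1.814, 0.830)
largest grid value and its neighbours: w(10.300)=1.59820, w(10.320)=1.59821, w(10.340)=1.59821
parabola through these three points peaks at t≈10.329 with w≈1.59821

max w = 1.598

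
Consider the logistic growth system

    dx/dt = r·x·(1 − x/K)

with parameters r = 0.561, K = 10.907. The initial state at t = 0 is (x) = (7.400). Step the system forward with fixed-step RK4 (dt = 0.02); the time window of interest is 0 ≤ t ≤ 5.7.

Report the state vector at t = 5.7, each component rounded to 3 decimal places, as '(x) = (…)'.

t=0.000: state=(7.400)
step 1 (dt=0.02): k1=(1.335), k2=(1.332), k3=(1.332), k4=(1.329); state += dt/6·(k1+2k2+2k3+k4)
t=0.020: state=(7.427)
t=0.040: state=(7.453)
t=0.060: state=(7.480)
continuing one RK4 step at a time; state shown every 10 steps (Δt=0.2):
t=0.200: state=(7.661)
t=0.400: state=(7.911)
t=0.600: state=(8.149)
t=0.800: state=(8.374)
t=1.000: state=(8.585)
t=1.200: state=(8.784)
t=1.400: state=(8.969)
t=1.600: state=(9.141)
t=1.800: state=(9.301)
t=2.000: state=(9.449)
t=2.200: state=(9.585)
t=2.400: state=(9.710)
t=2.600: state=(9.824)
t=2.800: state=(9.929)
t=3.000: state=(10.024)
t=3.200: state=(10.111)
t=3.400: state=(10.190)
t=3.600: state=(10.262)
t=3.800: state=(10.326)
t=4.000: state=(10.385)
t=4.200: state=(10.438)
t=4.400: state=(10.486)
t=4.600: state=(10.529)
t=4.800: state=(10.568)
t=5.000: state=(10.603)
t=5.200: state=(10.634)
t=5.400: state=(10.663)
t=5.600: state=(10.688)
t=5.700: state=(10.700)

(x) = (10.700)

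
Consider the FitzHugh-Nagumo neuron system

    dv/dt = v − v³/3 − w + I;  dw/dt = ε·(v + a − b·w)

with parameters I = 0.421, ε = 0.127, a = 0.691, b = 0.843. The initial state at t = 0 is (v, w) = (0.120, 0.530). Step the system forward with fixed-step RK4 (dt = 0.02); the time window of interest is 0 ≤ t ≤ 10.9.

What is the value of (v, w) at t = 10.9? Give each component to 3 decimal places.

t=0.000: state=(0.120, 0.530)
step 1 (dt=0.02): k1=(0.010, 0.046), k2=(0.010, 0.046), k3=(0.010, 0.046), k4=(0.010, 0.046); state += dt/6·(k1+2k2+2k3+k4)
t=0.020: state=(0.120, 0.531)
t=0.040: state=(0.120, 0.532)
t=0.060: state=(0.121, 0.533)
continuing one RK4 step at a time; state shown every 25 steps (Δt=0.5):
t=0.500: state=(0.120, 0.553)
t=1.000: state=(0.106, 0.574)
t=1.500: state=(0.070, 0.592)
t=2.000: state=(-0.001, 0.606)
t=2.500: state=(-0.124, 0.614)
t=3.000: state=(-0.327, 0.611)
t=3.500: state=(-0.634, 0.593)
t=4.000: state=(-1.025, 0.553)
t=4.500: state=(-1.379, 0.492)
t=5.000: state=(-1.584, 0.417)
t=5.500: state=(-1.656, 0.337)
t=6.000: state=(-1.661, 0.259)
t=6.500: state=(-1.637, 0.187)
t=7.000: state=(-1.604, 0.119)
t=7.500: state=(-1.566, 0.058)
t=8.000: state=(-1.527, 0.002)
t=8.500: state=(-1.487, -0.049)
t=9.000: state=(-1.448, -0.094)
t=9.500: state=(-1.408, -0.135)
t=10.000: state=(-1.369, -0.171)
t=10.500: state=(-1.330, -0.203)
t=10.900: state=(-1.299, -0.225)

(v, w) = (-1.299, -0.225)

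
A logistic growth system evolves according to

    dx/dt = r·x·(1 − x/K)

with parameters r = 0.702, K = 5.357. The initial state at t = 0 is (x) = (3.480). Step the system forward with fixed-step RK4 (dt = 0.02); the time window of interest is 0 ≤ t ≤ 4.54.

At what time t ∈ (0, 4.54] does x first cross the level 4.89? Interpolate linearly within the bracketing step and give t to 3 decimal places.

t = 2.466

t=0.000: state=(3.480)
step 1 (dt=0.02): k1=(0.856), k2=(0.854), k3=(0.854), k4=(0.852); state += dt/6·(k1+2k2+2k3+k4)
t=0.020: state=(3.497)
t=0.040: state=(3.514)
t=0.060: state=(3.531)
continuing one RK4 step at a time; state shown every 10 steps (Δt=0.2):
t=0.200: state=(3.647)
t=0.400: state=(3.807)
t=0.600: state=(3.957)
t=0.800: state=(4.097)
t=1.000: state=(4.227)
t=1.200: state=(4.347)
t=1.400: state=(4.457)
t=1.600: state=(4.558)
t=1.800: state=(4.648)
t=2.000: state=(4.730)
t=2.200: state=(4.804)
t=2.400: state=(4.870)
t=2.460: state=(4.888)
next step: t=2.480: state=(4.894) — x has crossed 4.89
linear interpolation between t=2.460 (4.88815) and t=2.480 (4.89412) → t≈2.466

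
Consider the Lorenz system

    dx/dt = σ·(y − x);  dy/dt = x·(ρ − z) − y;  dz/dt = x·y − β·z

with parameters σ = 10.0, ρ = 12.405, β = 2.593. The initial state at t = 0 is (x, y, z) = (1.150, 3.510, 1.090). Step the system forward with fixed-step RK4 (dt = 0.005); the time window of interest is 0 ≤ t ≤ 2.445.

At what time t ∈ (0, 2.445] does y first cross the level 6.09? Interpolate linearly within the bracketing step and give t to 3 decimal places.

t=0.000: state=(1.150, 3.510, 1.090)
step 1 (dt=0.005): k1=(23.600, 9.502, 1.210), k2=(23.248, 10.142, 1.438), k3=(23.272, 10.130, 1.435), k4=(22.943, 10.759, 1.664); state += dt/6·(k1+2k2+2k3+k4)
t=0.005: state=(1.266, 3.561, 1.097)
t=0.010: state=(1.380, 3.618, 1.107)
t=0.015: state=(1.490, 3.680, 1.118)
continuing one RK4 step at a time; state shown every 20 steps (Δt=0.1):
t=0.100: state=(3.282, 5.526, 1.751)
t=0.115: state=(3.627, 5.986, 1.977)
next step: t=0.120: state=(3.746, 6.147, 2.062) — y has crossed 6.09
linear interpolation between t=0.115 (5.98613) and t=0.120 (6.14723) → t≈0.118

t = 0.118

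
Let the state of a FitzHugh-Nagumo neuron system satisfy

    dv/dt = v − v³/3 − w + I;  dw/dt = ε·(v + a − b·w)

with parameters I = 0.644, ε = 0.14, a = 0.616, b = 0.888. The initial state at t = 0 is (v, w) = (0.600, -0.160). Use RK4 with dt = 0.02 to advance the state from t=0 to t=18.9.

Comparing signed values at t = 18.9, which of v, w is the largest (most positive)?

largest component: w

t=0.000: state=(0.600, -0.160)
step 1 (dt=0.02): k1=(1.332, 0.190), k2=(1.339, 0.192), k3=(1.339, 0.192), k4=(1.345, 0.193); state += dt/6·(k1+2k2+2k3+k4)
t=0.020: state=(0.627, -0.156)
t=0.040: state=(0.654, -0.152)
t=0.060: state=(0.681, -0.148)
continuing one RK4 step at a time; state shown every 50 steps (Δt=1):
t=1.000: state=(1.739, 0.105)
t=2.000: state=(1.863, 0.418)
t=3.000: state=(1.765, 0.689)
t=4.000: state=(1.650, 0.914)
t=5.000: state=(1.532, 1.098)
t=6.000: state=(1.410, 1.244)
t=7.000: state=(1.282, 1.357)
t=8.000: state=(1.142, 1.439)
t=9.000: state=(0.979, 1.491)
t=10.000: state=(0.767, 1.513)
t=11.000: state=(0.434, 1.498)
t=12.000: state=(-0.258, 1.421)
t=13.000: state=(-1.481, 1.220)
t=14.000: state=(-1.856, 0.928)
t=15.000: state=(-1.788, 0.660)
t=16.000: state=(-1.680, 0.435)
t=17.000: state=(-1.570, 0.252)
t=18.000: state=(-1.457, 0.104)
t=18.900: state=(-1.353, -0.001)
compare at T: v=-1.353, w=-0.001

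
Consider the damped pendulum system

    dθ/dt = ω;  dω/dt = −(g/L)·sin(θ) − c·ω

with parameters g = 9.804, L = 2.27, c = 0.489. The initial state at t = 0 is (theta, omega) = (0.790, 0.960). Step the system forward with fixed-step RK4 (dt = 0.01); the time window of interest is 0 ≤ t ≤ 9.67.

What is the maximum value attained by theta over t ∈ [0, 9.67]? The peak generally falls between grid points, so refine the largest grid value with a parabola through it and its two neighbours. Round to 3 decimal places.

t=0.000: state=(0.790, 0.960)
step 1 (dt=0.01): k1=(0.960, -3.537), k2=(0.942, -3.543), k3=(0.942, -3.543), k4=(0.925, -3.549); state += dt/6·(k1+2k2+2k3+k4)
t=0.010: state=(0.799, 0.925)
t=0.020: state=(0.808, 0.889)
t=0.030: state=(0.817, 0.853)
continuing one RK4 step at a time; state shown every 50 steps (Δt=0.5):
t=0.500: state=(0.833, -0.728)
t=1.000: state=(0.208, -1.542)
t=1.500: state=(-0.455, -0.900)
t=2.000: state=(-0.592, 0.342)
t=2.500: state=(-0.206, 1.044)
t=3.000: state=(0.272, 0.708)
t=3.500: state=(0.412, -0.159)
t=4.000: state=(0.169, -0.705)
t=4.500: state=(-0.167, -0.526)
t=5.000: state=(-0.286, 0.070)
t=5.500: state=(-0.131, 0.477)
t=6.000: state=(0.104, 0.382)
t=6.500: state=(0.198, -0.025)
t=7.000: state=(0.099, -0.322)
t=7.500: state=(-0.065, -0.274)
t=8.000: state=(-0.136, 0.002)
t=8.500: state=(-0.073, 0.217)
t=9.000: state=(0.040, 0.196)
t=9.500: state=(0.094, 0.008)
t=9.670: state=(0.089, -0.058)
largest grid value and its neighbours: theta(0.260)=0.91895, theta(0.270)=0.91914, theta(0.280)=0.91899
parabola through these three points peaks at t≈0.270 with theta≈0.91914

max theta = 0.919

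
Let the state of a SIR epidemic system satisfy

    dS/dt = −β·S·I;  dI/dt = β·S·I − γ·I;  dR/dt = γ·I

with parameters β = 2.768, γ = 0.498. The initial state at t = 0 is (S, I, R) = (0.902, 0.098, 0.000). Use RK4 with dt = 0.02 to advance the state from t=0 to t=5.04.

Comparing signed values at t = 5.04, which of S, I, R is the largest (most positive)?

largest component: R

t=0.000: state=(0.902, 0.098, 0.000)
step 1 (dt=0.02): k1=(-0.245, 0.196, 0.049), k2=(-0.249, 0.199, 0.050), k3=(-0.249, 0.199, 0.050), k4=(-0.253, 0.202, 0.051); state += dt/6·(k1+2k2+2k3+k4)
t=0.020: state=(0.897, 0.102, 0.001)
t=0.040: state=(0.892, 0.106, 0.002)
t=0.060: state=(0.887, 0.110, 0.003)
continuing one RK4 step at a time; state shown every 10 steps (Δt=0.2):
t=0.200: state=(0.844, 0.144, 0.012)
t=0.400: state=(0.767, 0.204, 0.029)
t=0.600: state=(0.672, 0.275, 0.053)
t=0.800: state=(0.565, 0.351, 0.084)
t=1.000: state=(0.456, 0.421, 0.123)
t=1.200: state=(0.356, 0.477, 0.167)
t=1.400: state=(0.270, 0.513, 0.217)
t=1.600: state=(0.202, 0.529, 0.269)
t=1.800: state=(0.151, 0.527, 0.322)
t=2.000: state=(0.113, 0.513, 0.374)
t=2.200: state=(0.086, 0.491, 0.424)
t=2.400: state=(0.066, 0.463, 0.471)
t=2.600: state=(0.051, 0.433, 0.516)
t=2.800: state=(0.041, 0.402, 0.557)
t=3.000: state=(0.033, 0.371, 0.596)
t=3.200: state=(0.027, 0.342, 0.631)
t=3.400: state=(0.023, 0.314, 0.664)
t=3.600: state=(0.019, 0.287, 0.694)
t=3.800: state=(0.016, 0.262, 0.721)
t=4.000: state=(0.014, 0.240, 0.746)
t=4.200: state=(0.013, 0.218, 0.769)
t=4.400: state=(0.011, 0.199, 0.790)
t=4.600: state=(0.010, 0.181, 0.809)
t=4.800: state=(0.009, 0.165, 0.826)
t=5.000: state=(0.008, 0.150, 0.842)
t=5.040: state=(0.008, 0.147, 0.845)
compare at T: S=0.008, I=0.147, R=0.845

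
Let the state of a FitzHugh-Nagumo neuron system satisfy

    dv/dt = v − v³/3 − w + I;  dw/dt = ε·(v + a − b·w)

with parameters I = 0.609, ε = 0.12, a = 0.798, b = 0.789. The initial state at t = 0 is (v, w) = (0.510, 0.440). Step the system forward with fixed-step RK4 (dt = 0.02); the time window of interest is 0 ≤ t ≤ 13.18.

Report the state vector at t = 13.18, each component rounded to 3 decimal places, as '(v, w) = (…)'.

(v, w) = (-1.823, 0.723)

t=0.000: state=(0.510, 0.440)
step 1 (dt=0.02): k1=(0.635, 0.115), k2=(0.638, 0.116), k3=(0.638, 0.116), k4=(0.642, 0.117); state += dt/6·(k1+2k2+2k3+k4)
t=0.020: state=(0.523, 0.442)
t=0.040: state=(0.536, 0.445)
t=0.060: state=(0.549, 0.447)
continuing one RK4 step at a time; state shown every 25 steps (Δt=0.5):
t=0.500: state=(0.863, 0.506)
t=1.000: state=(1.220, 0.591)
t=1.500: state=(1.465, 0.690)
t=2.000: state=(1.568, 0.794)
t=2.500: state=(1.582, 0.897)
t=3.000: state=(1.553, 0.994)
t=3.500: state=(1.505, 1.085)
t=4.000: state=(1.448, 1.168)
t=4.500: state=(1.383, 1.244)
t=5.000: state=(1.314, 1.312)
t=5.500: state=(1.238, 1.373)
t=6.000: state=(1.155, 1.426)
t=6.500: state=(1.061, 1.472)
t=7.000: state=(0.953, 1.510)
t=7.500: state=(0.821, 1.539)
t=8.000: state=(0.653, 1.558)
t=8.500: state=(0.420, 1.564)
t=9.000: state=(0.069, 1.554)
t=9.500: state=(-0.486, 1.518)
t=10.000: state=(-1.227, 1.444)
t=10.500: state=(-1.767, 1.334)
t=11.000: state=(-1.936, 1.209)
t=11.500: state=(-1.947, 1.086)
t=12.000: state=(-1.918, 0.969)
t=12.500: state=(-1.879, 0.860)
t=13.000: state=(-1.838, 0.758)
t=13.180: state=(-1.823, 0.723)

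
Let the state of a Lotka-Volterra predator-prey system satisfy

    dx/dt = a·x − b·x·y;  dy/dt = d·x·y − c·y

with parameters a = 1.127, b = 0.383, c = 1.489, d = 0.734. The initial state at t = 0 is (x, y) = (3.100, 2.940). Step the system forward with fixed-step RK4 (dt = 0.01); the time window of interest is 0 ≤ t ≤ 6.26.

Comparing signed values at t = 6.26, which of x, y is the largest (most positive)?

t=0.000: state=(3.100, 2.940)
step 1 (dt=0.01): k1=(0.003, 2.312), k2=(-0.011, 2.321), k3=(-0.011, 2.321), k4=(-0.025, 2.330); state += dt/6·(k1+2k2+2k3+k4)
t=0.010: state=(3.100, 2.963)
t=0.020: state=(3.100, 2.987)
t=0.030: state=(3.099, 3.010)
continuing one RK4 step at a time; state shown every 25 steps (Δt=0.25):
t=0.250: state=(3.012, 3.560)
t=0.500: state=(2.755, 4.173)
t=0.750: state=(2.392, 4.617)
t=1.000: state=(2.018, 4.766)
t=1.250: state=(1.704, 4.616)
t=1.500: state=(1.475, 4.253)
t=1.750: state=(1.330, 3.787)
t=2.000: state=(1.255, 3.305)
t=2.250: state=(1.239, 2.861)
t=2.500: state=(1.272, 2.481)
t=2.750: state=(1.350, 2.174)
t=3.000: state=(1.471, 1.939)
t=3.250: state=(1.633, 1.776)
t=3.500: state=(1.835, 1.681)
t=3.750: state=(2.074, 1.658)
t=4.000: state=(2.341, 1.712)
t=4.250: state=(2.617, 1.860)
t=4.500: state=(2.870, 2.122)
t=4.750: state=(3.049, 2.522)
t=5.000: state=(3.096, 3.061)
t=5.250: state=(2.971, 3.692)
t=5.500: state=(2.686, 4.284)
t=5.750: state=(2.313, 4.674)
t=6.000: state=(1.947, 4.758)
t=6.250: state=(1.649, 4.555)
t=6.260: state=(1.639, 4.542)
compare at T: x=1.639, y=4.542

largest component: y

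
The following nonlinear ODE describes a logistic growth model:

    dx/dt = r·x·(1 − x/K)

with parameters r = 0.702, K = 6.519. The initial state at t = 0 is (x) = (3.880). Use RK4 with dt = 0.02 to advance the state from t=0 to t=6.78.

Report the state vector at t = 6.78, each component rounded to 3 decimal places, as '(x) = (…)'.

(x) = (6.481)

t=0.000: state=(3.880)
step 1 (dt=0.02): k1=(1.103), k2=(1.101), k3=(1.101), k4=(1.100); state += dt/6·(k1+2k2+2k3+k4)
t=0.020: state=(3.902)
t=0.040: state=(3.924)
t=0.060: state=(3.946)
continuing one RK4 step at a time; state shown every 25 steps (Δt=0.5):
t=0.500: state=(4.408)
t=1.000: state=(4.876)
t=1.500: state=(5.269)
t=2.000: state=(5.586)
t=2.500: state=(5.833)
t=3.000: state=(6.021)
t=3.500: state=(6.160)
t=4.000: state=(6.262)
t=4.500: state=(6.336)
t=5.000: state=(6.389)
t=5.500: state=(6.427)
t=6.000: state=(6.454)
t=6.500: state=(6.473)
t=6.780: state=(6.481)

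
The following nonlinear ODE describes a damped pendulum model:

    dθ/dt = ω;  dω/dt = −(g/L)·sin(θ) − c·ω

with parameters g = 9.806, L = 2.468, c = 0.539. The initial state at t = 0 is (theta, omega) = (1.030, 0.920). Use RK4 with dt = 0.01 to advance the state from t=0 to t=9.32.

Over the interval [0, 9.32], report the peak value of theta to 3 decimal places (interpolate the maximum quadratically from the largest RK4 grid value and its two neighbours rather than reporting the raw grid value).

t=0.000: state=(1.030, 0.920)
step 1 (dt=0.01): k1=(0.920, -3.902), k2=(0.900, -3.901), k3=(0.900, -3.901), k4=(0.881, -3.899); state += dt/6·(k1+2k2+2k3+k4)
t=0.010: state=(1.039, 0.881)
t=0.020: state=(1.048, 0.842)
t=0.030: state=(1.056, 0.803)
continuing one RK4 step at a time; state shown every 50 steps (Δt=0.5):
t=0.500: state=(1.027, -0.850)
t=1.000: state=(0.324, -1.744)
t=1.500: state=(-0.456, -1.145)
t=2.000: state=(-0.703, 0.163)
t=2.500: state=(-0.366, 1.051)
t=3.000: state=(0.175, 0.937)
t=3.500: state=(0.450, 0.114)
t=4.000: state=(0.309, -0.601)
t=4.500: state=(-0.041, -0.682)
t=5.000: state=(-0.276, -0.202)
t=5.500: state=(-0.237, 0.323)
t=6.000: state=(-0.019, 0.470)
t=6.500: state=(0.163, 0.207)
t=7.000: state=(0.171, -0.158)
t=7.500: state=(0.041, -0.312)
t=8.000: state=(-0.091, -0.180)
t=8.500: state=(-0.119, 0.065)
t=9.000: state=(-0.046, 0.200)
t=9.320: state=(0.018, 0.183)
largest grid value and its neighbours: theta(0.230)=1.13990, theta(0.240)=1.14017, theta(0.250)=1.14009
parabola through these three points peaks at t≈0.243 with theta≈1.14019

max theta = 1.140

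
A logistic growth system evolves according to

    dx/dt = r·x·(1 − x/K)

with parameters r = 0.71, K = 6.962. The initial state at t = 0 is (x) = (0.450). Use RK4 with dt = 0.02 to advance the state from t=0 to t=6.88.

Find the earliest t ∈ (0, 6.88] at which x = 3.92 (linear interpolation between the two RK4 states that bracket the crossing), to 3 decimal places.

t=0.000: state=(0.450)
step 1 (dt=0.02): k1=(0.299), k2=(0.301), k3=(0.301), k4=(0.303); state += dt/6·(k1+2k2+2k3+k4)
t=0.020: state=(0.456)
t=0.040: state=(0.462)
t=0.060: state=(0.468)
continuing one RK4 step at a time; state shown every 25 steps (Δt=0.5):
t=0.500: state=(0.625)
t=1.000: state=(0.858)
t=1.500: state=(1.163)
t=2.000: state=(1.548)
t=2.500: state=(2.016)
t=3.000: state=(2.560)
t=3.500: state=(3.156)
t=4.000: state=(3.772)
t=4.120: state=(3.919)
next step: t=4.140: state=(3.943) — x has crossed 3.92
linear interpolation between t=4.120 (3.91909) and t=4.140 (3.94339) → t≈4.121

t = 4.121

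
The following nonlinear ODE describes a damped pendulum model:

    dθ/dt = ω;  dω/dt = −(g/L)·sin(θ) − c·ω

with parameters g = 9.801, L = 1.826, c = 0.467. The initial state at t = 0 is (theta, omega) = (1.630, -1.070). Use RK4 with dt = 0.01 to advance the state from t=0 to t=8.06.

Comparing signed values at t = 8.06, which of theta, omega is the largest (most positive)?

largest component: omega

t=0.000: state=(1.630, -1.070)
step 1 (dt=0.01): k1=(-1.070, -4.858), k2=(-1.094, -4.849), k3=(-1.094, -4.849), k4=(-1.118, -4.839); state += dt/6·(k1+2k2+2k3+k4)
t=0.010: state=(1.619, -1.118)
t=0.020: state=(1.608, -1.167)
t=0.030: state=(1.596, -1.215)
continuing one RK4 step at a time; state shown every 50 steps (Δt=0.5):
t=0.500: state=(0.563, -2.930)
t=1.000: state=(-0.784, -1.916)
t=1.500: state=(-1.118, 0.562)
t=2.000: state=(-0.374, 2.116)
t=2.500: state=(0.581, 1.313)
t=3.000: state=(0.756, -0.594)
t=3.500: state=(0.147, -1.559)
t=4.000: state=(-0.486, -0.726)
t=4.500: state=(-0.487, 0.666)
t=5.000: state=(0.015, 1.100)
t=5.500: state=(0.396, 0.288)
t=6.000: state=(0.283, -0.652)
t=6.500: state=(-0.104, -0.717)
t=7.000: state=(-0.300, -0.009)
t=7.500: state=(-0.138, 0.561)
t=8.000: state=(0.137, 0.419)
t=8.060: state=(0.160, 0.360)
compare at T: theta=0.160, omega=0.360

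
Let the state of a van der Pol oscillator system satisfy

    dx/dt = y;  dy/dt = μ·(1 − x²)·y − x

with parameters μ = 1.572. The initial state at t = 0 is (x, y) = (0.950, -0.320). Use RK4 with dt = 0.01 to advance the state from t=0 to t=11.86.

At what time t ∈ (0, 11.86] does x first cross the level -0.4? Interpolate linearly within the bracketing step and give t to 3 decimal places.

t=0.000: state=(0.950, -0.320)
step 1 (dt=0.01): k1=(-0.320, -0.999), k2=(-0.325, -1.000), k3=(-0.325, -1.000), k4=(-0.330, -1.001); state += dt/6·(k1+2k2+2k3+k4)
t=0.010: state=(0.947, -0.330)
t=0.020: state=(0.943, -0.340)
t=0.030: state=(0.940, -0.350)
continuing one RK4 step at a time; state shown every 50 steps (Δt=0.5):
t=0.500: state=(0.656, -0.894)
t=1.000: state=(-0.034, -2.009)
t=1.160: state=(-0.396, -2.512)
next step: t=1.170: state=(-0.421, -2.541) — x has crossed -0.4
linear interpolation between t=1.160 (-0.39563) and t=1.170 (-0.42089) → t≈1.162

t = 1.162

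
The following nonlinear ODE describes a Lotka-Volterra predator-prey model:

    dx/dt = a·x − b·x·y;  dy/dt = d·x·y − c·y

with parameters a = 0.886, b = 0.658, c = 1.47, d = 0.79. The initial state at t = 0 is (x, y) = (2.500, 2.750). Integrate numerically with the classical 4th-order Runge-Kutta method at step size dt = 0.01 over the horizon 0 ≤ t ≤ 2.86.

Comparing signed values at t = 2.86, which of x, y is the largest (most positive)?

largest component: x

t=0.000: state=(2.500, 2.750)
step 1 (dt=0.01): k1=(-2.309, 1.389), k2=(-2.309, 1.367), k3=(-2.309, 1.367), k4=(-2.310, 1.345); state += dt/6·(k1+2k2+2k3+k4)
t=0.010: state=(2.477, 2.764)
t=0.020: state=(2.454, 2.777)
t=0.030: state=(2.431, 2.790)
continuing one RK4 step at a time; state shown every 10 steps (Δt=0.1):
t=0.100: state=(2.270, 2.866)
t=0.200: state=(2.049, 2.934)
t=0.300: state=(1.844, 2.954)
t=0.400: state=(1.660, 2.928)
t=0.500: state=(1.499, 2.864)
t=0.600: state=(1.360, 2.767)
t=0.700: state=(1.244, 2.647)
t=0.800: state=(1.147, 2.512)
t=0.900: state=(1.067, 2.366)
t=1.000: state=(1.003, 2.216)
t=1.100: state=(0.952, 2.067)
t=1.200: state=(0.912, 1.921)
t=1.300: state=(0.882, 1.780)
t=1.400: state=(0.861, 1.646)
t=1.500: state=(0.848, 1.520)
t=1.600: state=(0.842, 1.403)
t=1.700: state=(0.842, 1.294)
t=1.800: state=(0.848, 1.194)
t=1.900: state=(0.859, 1.103)
t=2.000: state=(0.875, 1.020)
t=2.100: state=(0.896, 0.944)
t=2.200: state=(0.922, 0.876)
t=2.300: state=(0.953, 0.814)
t=2.400: state=(0.989, 0.759)
t=2.500: state=(1.030, 0.709)
t=2.600: state=(1.076, 0.665)
t=2.700: state=(1.126, 0.627)
t=2.800: state=(1.182, 0.593)
t=2.860: state=(1.219, 0.574)
compare at T: x=1.219, y=0.574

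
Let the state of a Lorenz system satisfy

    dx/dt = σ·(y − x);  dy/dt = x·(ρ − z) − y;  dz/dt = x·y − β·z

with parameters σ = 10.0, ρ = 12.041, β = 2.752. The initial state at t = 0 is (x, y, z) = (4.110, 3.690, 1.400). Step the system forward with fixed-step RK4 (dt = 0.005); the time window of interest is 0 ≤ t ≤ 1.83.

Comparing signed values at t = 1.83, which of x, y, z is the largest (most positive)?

t=0.000: state=(4.110, 3.690, 1.400)
step 1 (dt=0.005): k1=(-4.200, 40.045, 11.313), k2=(-3.094, 39.717, 11.607), k3=(-3.130, 39.744, 11.612), k4=(-2.056, 39.442, 11.909); state += dt/6·(k1+2k2+2k3+k4)
t=0.005: state=(4.094, 3.889, 1.458)
t=0.010: state=(4.089, 4.085, 1.519)
t=0.015: state=(4.094, 4.278, 1.583)
continuing one RK4 step at a time; state shown every 20 steps (Δt=0.1):
t=0.100: state=(5.249, 7.498, 3.329)
t=0.200: state=(7.983, 10.828, 8.027)
t=0.300: state=(9.840, 10.116, 14.882)
t=0.400: state=(8.183, 5.004, 17.470)
t=0.500: state=(4.802, 1.760, 15.036)
t=0.600: state=(2.554, 1.088, 11.821)
t=0.700: state=(1.677, 1.278, 9.178)
t=0.800: state=(1.585, 1.747, 7.178)
t=0.900: state=(1.951, 2.515, 5.776)
t=1.000: state=(2.734, 3.756, 5.026)
t=1.100: state=(4.036, 5.632, 5.213)
t=1.200: state=(5.893, 7.940, 6.960)
t=1.300: state=(7.804, 9.320, 10.662)
t=1.400: state=(8.383, 7.861, 14.469)
t=1.500: state=(6.919, 4.809, 15.257)
t=1.600: state=(4.819, 2.972, 13.491)
t=1.700: state=(3.447, 2.560, 11.188)
t=1.800: state=(2.976, 2.874, 9.231)
t=1.830: state=(2.974, 3.058, 8.753)
compare at T: x=2.974, y=3.058, z=8.753

largest component: z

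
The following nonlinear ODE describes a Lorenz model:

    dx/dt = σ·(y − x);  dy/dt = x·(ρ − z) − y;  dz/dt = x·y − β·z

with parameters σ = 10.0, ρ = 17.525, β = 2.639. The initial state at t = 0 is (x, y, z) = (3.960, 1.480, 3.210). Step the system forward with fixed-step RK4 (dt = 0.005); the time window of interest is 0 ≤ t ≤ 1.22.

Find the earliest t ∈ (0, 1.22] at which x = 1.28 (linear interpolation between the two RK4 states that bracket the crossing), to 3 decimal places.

t = 0.605

t=0.000: state=(3.960, 1.480, 3.210)
step 1 (dt=0.005): k1=(-24.800, 55.207, -2.610), k2=(-22.800, 54.207, -2.147), k3=(-22.875, 54.277, -2.152), k4=(-20.942, 53.340, -1.708); state += dt/6·(k1+2k2+2k3+k4)
t=0.005: state=(3.846, 1.751, 3.199)
t=0.010: state=(3.750, 2.014, 3.193)
t=0.015: state=(3.672, 2.269, 3.190)
continuing one RK4 step at a time; state shown every 10 steps (Δt=0.05):
t=0.050: state=(3.521, 3.934, 3.279)
t=0.100: state=(4.186, 6.332, 3.792)
t=0.150: state=(5.610, 9.127, 5.095)
t=0.200: state=(7.660, 12.266, 7.812)
t=0.250: state=(10.070, 14.862, 12.573)
t=0.300: state=(12.108, 15.050, 19.011)
t=0.350: state=(12.630, 11.535, 24.612)
t=0.400: state=(11.040, 6.070, 26.519)
t=0.450: state=(8.105, 1.812, 24.957)
t=0.500: state=(5.129, -0.237, 22.081)
t=0.550: state=(2.858, -0.843, 19.242)
t=0.600: state=(1.389, -0.861, 16.780)
next step: t=0.605: state=(1.279, -0.851, 16.554) — x has crossed 1.28
linear interpolation between t=0.600 (1.38852) and t=0.605 (1.27906) → t≈0.605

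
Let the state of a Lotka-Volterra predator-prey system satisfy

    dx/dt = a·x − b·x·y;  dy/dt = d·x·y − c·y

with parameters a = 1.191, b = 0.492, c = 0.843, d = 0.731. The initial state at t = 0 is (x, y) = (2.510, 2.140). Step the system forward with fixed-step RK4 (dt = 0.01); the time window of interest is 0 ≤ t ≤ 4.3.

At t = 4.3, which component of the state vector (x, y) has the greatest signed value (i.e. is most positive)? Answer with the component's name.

t=0.000: state=(2.510, 2.140)
step 1 (dt=0.01): k1=(0.347, 2.122), k2=(0.334, 2.136), k3=(0.334, 2.136), k4=(0.321, 2.149); state += dt/6·(k1+2k2+2k3+k4)
t=0.010: state=(2.513, 2.161)
t=0.020: state=(2.516, 2.183)
t=0.030: state=(2.519, 2.205)
continuing one RK4 step at a time; state shown every 20 steps (Δt=0.2):
t=0.200: state=(2.523, 2.616)
t=0.400: state=(2.409, 3.174)
t=0.600: state=(2.173, 3.754)
t=0.800: state=(1.858, 4.260)
t=1.000: state=(1.521, 4.607)
t=1.200: state=(1.216, 4.752)
t=1.400: state=(0.968, 4.706)
t=1.600: state=(0.779, 4.514)
t=1.800: state=(0.643, 4.229)
t=2.000: state=(0.547, 3.896)
t=2.200: state=(0.481, 3.547)
t=2.400: state=(0.438, 3.204)
t=2.600: state=(0.412, 2.880)
t=2.800: state=(0.400, 2.582)
t=3.000: state=(0.399, 2.312)
t=3.200: state=(0.408, 2.072)
t=3.400: state=(0.427, 1.860)
t=3.600: state=(0.455, 1.676)
t=3.800: state=(0.494, 1.518)
t=4.000: state=(0.543, 1.383)
t=4.200: state=(0.605, 1.270)
t=4.300: state=(0.641, 1.222)
compare at T: x=0.641, y=1.222

largest component: y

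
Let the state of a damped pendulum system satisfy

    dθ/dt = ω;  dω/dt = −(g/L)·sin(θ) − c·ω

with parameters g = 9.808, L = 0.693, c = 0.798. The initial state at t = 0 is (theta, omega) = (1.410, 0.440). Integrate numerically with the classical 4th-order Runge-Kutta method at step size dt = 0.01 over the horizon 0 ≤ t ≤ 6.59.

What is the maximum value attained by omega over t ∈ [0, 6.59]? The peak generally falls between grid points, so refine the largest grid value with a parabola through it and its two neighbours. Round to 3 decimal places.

max omega = 2.932

t=0.000: state=(1.410, 0.440)
step 1 (dt=0.01): k1=(0.440, -14.322), k2=(0.368, -14.269), k3=(0.369, -14.269), k4=(0.297, -14.216); state += dt/6·(k1+2k2+2k3+k4)
t=0.010: state=(1.414, 0.297)
t=0.020: state=(1.416, 0.156)
t=0.030: state=(1.417, 0.015)
continuing one RK4 step at a time; state shown every 25 steps (Δt=0.25):
t=0.250: state=(1.104, -2.731)
t=0.500: state=(0.187, -4.135)
t=0.750: state=(-0.692, -2.459)
t=1.000: state=(-0.942, 0.456)
t=1.250: state=(-0.529, 2.598)
t=1.500: state=(0.178, 2.643)
t=1.750: state=(0.628, 0.781)
t=2.000: state=(0.555, -1.258)
t=2.250: state=(0.102, -2.086)
t=2.500: state=(-0.344, -1.246)
t=2.750: state=(-0.459, 0.335)
t=3.000: state=(-0.221, 1.396)
t=3.250: state=(0.136, 1.251)
t=3.500: state=(0.328, 0.211)
t=3.750: state=(0.245, -0.793)
t=4.000: state=(-0.004, -1.037)
t=4.250: state=(-0.204, -0.468)
t=4.500: state=(-0.218, 0.342)
t=4.750: state=(-0.068, 0.755)
t=5.000: state=(0.105, 0.533)
t=5.250: state=(0.169, -0.044)
t=5.500: state=(0.096, -0.484)
t=5.750: state=(-0.035, -0.486)
t=6.000: state=(-0.116, -0.126)
t=6.250: state=(-0.096, 0.262)
t=6.500: state=(-0.008, 0.386)
t=6.590: state=(0.025, 0.348)
largest grid value and its neighbours: omega(1.370)=2.93028, omega(1.380)=2.93181, omega(1.390)=2.92925
parabola through these three points peaks at t≈1.379 with omega≈2.93184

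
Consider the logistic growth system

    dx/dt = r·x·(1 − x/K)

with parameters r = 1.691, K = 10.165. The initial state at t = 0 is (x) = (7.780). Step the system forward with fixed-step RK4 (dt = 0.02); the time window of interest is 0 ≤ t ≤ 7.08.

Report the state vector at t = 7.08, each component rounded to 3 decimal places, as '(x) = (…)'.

(x) = (10.165)

t=0.000: state=(7.780)
step 1 (dt=0.02): k1=(3.087), k2=(3.059), k3=(3.059), k4=(3.031); state += dt/6·(k1+2k2+2k3+k4)
t=0.020: state=(7.841)
t=0.040: state=(7.901)
t=0.060: state=(7.960)
continuing one RK4 step at a time; state shown every 25 steps (Δt=0.5):
t=0.500: state=(8.983)
t=1.000: state=(9.621)
t=1.500: state=(9.924)
t=2.000: state=(10.060)
t=2.500: state=(10.120)
t=3.000: state=(10.146)
t=3.500: state=(10.157)
t=4.000: state=(10.161)
t=4.500: state=(10.163)
t=5.000: state=(10.164)
t=5.500: state=(10.165)
t=6.000: state=(10.165)
t=6.500: state=(10.165)
t=7.000: state=(10.165)
t=7.080: state=(10.165)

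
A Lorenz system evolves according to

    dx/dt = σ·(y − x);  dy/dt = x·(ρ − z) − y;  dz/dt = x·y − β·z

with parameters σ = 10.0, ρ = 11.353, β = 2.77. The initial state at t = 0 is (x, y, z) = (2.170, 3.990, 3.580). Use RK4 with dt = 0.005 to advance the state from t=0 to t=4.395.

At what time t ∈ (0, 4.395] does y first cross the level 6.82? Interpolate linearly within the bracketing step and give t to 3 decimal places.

t=0.000: state=(2.170, 3.990, 3.580)
step 1 (dt=0.005): k1=(18.200, 12.877, -1.258), k2=(18.067, 13.206, -0.997), k3=(18.078, 13.201, -0.998), k4=(17.956, 13.525, -0.735); state += dt/6·(k1+2k2+2k3+k4)
t=0.005: state=(2.260, 4.056, 3.575)
t=0.010: state=(2.350, 4.125, 3.573)
t=0.015: state=(2.438, 4.198, 3.573)
t=0.140: state=(4.735, 6.795, 4.668)
next step: t=0.145: state=(4.839, 6.920, 4.767) — y has crossed 6.82
linear interpolation between t=0.140 (6.79546) and t=0.145 (6.92000) → t≈0.141

t = 0.141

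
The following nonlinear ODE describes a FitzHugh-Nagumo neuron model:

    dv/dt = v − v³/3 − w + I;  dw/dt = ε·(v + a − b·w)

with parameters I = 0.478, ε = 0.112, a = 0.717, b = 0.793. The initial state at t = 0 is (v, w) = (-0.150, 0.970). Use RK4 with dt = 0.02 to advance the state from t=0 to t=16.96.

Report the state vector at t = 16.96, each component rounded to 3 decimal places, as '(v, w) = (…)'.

(v, w) = (-0.656, -0.244)

t=0.000: state=(-0.150, 0.970)
step 1 (dt=0.02): k1=(-0.641, -0.023), k2=(-0.647, -0.023), k3=(-0.647, -0.023), k4=(-0.653, -0.024); state += dt/6·(k1+2k2+2k3+k4)
t=0.020: state=(-0.163, 0.970)
t=0.040: state=(-0.176, 0.969)
t=0.060: state=(-0.190, 0.969)
continuing one RK4 step at a time; state shown every 50 steps (Δt=1):
t=1.000: state=(-1.083, 0.902)
t=2.000: state=(-1.753, 0.741)
t=3.000: state=(-1.794, 0.563)
t=4.000: state=(-1.730, 0.403)
t=5.000: state=(-1.657, 0.264)
t=6.000: state=(-1.584, 0.145)
t=7.000: state=(-1.510, 0.044)
t=8.000: state=(-1.438, -0.041)
t=9.000: state=(-1.366, -0.111)
t=10.000: state=(-1.293, -0.167)
t=11.000: state=(-1.220, -0.211)
t=12.000: state=(-1.145, -0.243)
t=13.000: state=(-1.067, -0.264)
t=14.000: state=(-0.985, -0.274)
t=15.000: state=(-0.894, -0.275)
t=16.000: state=(-0.787, -0.265)
t=16.960: state=(-0.656, -0.244)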